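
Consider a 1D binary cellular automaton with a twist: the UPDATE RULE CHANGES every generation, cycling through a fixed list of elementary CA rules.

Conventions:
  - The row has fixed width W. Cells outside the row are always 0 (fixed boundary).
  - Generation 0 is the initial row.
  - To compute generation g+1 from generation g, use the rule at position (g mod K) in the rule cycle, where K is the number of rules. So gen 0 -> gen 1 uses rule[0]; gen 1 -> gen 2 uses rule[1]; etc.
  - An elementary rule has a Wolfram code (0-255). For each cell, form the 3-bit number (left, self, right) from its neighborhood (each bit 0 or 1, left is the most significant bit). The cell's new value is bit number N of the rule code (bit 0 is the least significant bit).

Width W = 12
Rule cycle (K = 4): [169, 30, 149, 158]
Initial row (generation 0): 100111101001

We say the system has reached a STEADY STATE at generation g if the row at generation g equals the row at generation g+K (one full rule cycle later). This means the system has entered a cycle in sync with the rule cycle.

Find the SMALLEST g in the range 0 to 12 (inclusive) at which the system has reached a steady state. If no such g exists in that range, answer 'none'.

Answer: none

Derivation:
Gen 0: 100111101001
Gen 1 (rule 169): 000111010000
Gen 2 (rule 30): 001100011000
Gen 3 (rule 149): 100011000111
Gen 4 (rule 158): 110110101110
Gen 5 (rule 169): 101101011100
Gen 6 (rule 30): 101001010010
Gen 7 (rule 149): 101101011011
Gen 8 (rule 158): 101001010010
Gen 9 (rule 169): 010000100000
Gen 10 (rule 30): 111001110000
Gen 11 (rule 149): 010100101111
Gen 12 (rule 158): 110111101110
Gen 13 (rule 169): 101111011100
Gen 14 (rule 30): 101000010010
Gen 15 (rule 149): 101111011011
Gen 16 (rule 158): 101110010010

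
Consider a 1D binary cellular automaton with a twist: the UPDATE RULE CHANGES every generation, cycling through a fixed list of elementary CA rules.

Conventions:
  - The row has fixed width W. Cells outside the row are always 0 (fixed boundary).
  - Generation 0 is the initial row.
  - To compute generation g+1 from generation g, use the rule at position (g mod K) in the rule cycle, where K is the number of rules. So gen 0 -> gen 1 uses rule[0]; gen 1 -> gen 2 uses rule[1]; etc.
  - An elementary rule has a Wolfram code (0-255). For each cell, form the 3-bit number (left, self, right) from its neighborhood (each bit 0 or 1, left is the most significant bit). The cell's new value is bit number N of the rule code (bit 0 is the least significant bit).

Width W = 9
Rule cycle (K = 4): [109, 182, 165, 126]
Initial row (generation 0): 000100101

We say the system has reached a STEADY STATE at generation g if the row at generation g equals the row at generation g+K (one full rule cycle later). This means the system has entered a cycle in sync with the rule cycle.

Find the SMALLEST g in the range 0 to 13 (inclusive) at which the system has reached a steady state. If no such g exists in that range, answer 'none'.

Gen 0: 000100101
Gen 1 (rule 109): 110100111
Gen 2 (rule 182): 001111010
Gen 3 (rule 165): 100110110
Gen 4 (rule 126): 111111111
Gen 5 (rule 109): 100000001
Gen 6 (rule 182): 110000011
Gen 7 (rule 165): 000111000
Gen 8 (rule 126): 001101100
Gen 9 (rule 109): 101111101
Gen 10 (rule 182): 110111011
Gen 11 (rule 165): 001010100
Gen 12 (rule 126): 011111110
Gen 13 (rule 109): 010000010
Gen 14 (rule 182): 111000111
Gen 15 (rule 165): 010010010
Gen 16 (rule 126): 111111111
Gen 17 (rule 109): 100000001

Answer: none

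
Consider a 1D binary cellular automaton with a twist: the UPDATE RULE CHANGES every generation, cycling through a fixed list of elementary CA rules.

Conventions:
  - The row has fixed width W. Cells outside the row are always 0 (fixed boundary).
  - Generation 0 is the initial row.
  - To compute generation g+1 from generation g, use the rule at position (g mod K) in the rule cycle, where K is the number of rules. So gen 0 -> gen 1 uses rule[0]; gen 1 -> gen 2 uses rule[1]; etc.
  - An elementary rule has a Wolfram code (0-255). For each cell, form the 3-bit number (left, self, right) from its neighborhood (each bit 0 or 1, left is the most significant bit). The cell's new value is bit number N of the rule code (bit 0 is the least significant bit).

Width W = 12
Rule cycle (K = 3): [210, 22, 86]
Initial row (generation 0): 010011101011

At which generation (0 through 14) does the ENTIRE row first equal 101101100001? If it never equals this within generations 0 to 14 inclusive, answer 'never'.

Answer: 1

Derivation:
Gen 0: 010011101011
Gen 1 (rule 210): 101101100001
Gen 2 (rule 22): 100000010011
Gen 3 (rule 86): 110000111101
Gen 4 (rule 210): 011001011100
Gen 5 (rule 22): 100111000010
Gen 6 (rule 86): 111001100111
Gen 7 (rule 210): 011110111011
Gen 8 (rule 22): 100000000000
Gen 9 (rule 86): 110000000000
Gen 10 (rule 210): 011000000000
Gen 11 (rule 22): 100100000000
Gen 12 (rule 86): 111110000000
Gen 13 (rule 210): 011111000000
Gen 14 (rule 22): 100000100000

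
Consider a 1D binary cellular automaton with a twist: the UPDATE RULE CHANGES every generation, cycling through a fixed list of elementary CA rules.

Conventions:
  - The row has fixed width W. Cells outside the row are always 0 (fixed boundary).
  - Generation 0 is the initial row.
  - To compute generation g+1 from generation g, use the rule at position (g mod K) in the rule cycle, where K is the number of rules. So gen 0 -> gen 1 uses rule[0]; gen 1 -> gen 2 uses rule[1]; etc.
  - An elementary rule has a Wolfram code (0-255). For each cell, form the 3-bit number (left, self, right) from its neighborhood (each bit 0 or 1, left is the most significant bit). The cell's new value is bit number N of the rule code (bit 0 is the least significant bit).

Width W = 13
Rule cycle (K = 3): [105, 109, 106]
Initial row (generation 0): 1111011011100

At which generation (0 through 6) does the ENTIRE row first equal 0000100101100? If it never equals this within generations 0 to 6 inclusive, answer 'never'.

Gen 0: 1111011011100
Gen 1 (rule 105): 1001111110101
Gen 2 (rule 109): 1001000011111
Gen 3 (rule 106): 0010000110001
Gen 4 (rule 105): 1000110110100
Gen 5 (rule 109): 1010111111101
Gen 6 (rule 106): 0101100000110

Answer: never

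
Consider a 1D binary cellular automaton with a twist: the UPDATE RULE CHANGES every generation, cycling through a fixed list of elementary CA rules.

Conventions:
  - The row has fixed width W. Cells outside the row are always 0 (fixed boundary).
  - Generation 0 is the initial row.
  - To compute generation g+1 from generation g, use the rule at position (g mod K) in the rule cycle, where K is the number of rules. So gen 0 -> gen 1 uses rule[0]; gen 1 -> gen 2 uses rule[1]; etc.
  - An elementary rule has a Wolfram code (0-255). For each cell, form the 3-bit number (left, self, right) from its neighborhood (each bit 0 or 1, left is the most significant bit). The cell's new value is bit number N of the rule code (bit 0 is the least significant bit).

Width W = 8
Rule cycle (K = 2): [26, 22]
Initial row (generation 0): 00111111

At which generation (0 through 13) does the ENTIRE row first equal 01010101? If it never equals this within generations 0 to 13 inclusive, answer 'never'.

Gen 0: 00111111
Gen 1 (rule 26): 01100000
Gen 2 (rule 22): 10010000
Gen 3 (rule 26): 01101000
Gen 4 (rule 22): 10001100
Gen 5 (rule 26): 01011010
Gen 6 (rule 22): 11000011
Gen 7 (rule 26): 10100110
Gen 8 (rule 22): 10111001
Gen 9 (rule 26): 00100110
Gen 10 (rule 22): 01111001
Gen 11 (rule 26): 11000110
Gen 12 (rule 22): 00101001
Gen 13 (rule 26): 01000110

Answer: never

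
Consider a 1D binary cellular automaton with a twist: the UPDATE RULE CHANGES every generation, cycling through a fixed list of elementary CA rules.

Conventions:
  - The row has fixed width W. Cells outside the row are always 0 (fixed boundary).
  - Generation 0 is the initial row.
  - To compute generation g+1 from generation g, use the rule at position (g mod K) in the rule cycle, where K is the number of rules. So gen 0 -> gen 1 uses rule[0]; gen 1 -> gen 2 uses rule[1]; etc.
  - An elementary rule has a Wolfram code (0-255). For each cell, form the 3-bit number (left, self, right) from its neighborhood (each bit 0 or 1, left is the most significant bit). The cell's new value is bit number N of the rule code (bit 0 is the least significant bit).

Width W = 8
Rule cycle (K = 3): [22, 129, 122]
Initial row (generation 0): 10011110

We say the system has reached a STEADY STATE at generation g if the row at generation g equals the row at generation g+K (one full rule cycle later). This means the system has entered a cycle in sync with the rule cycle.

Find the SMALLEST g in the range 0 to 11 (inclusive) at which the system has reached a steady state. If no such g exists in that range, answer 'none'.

Gen 0: 10011110
Gen 1 (rule 22): 11100001
Gen 2 (rule 129): 01001100
Gen 3 (rule 122): 10111110
Gen 4 (rule 22): 10000001
Gen 5 (rule 129): 00111100
Gen 6 (rule 122): 01100110
Gen 7 (rule 22): 10011001
Gen 8 (rule 129): 00000000
Gen 9 (rule 122): 00000000
Gen 10 (rule 22): 00000000
Gen 11 (rule 129): 11111111
Gen 12 (rule 122): 10000001
Gen 13 (rule 22): 11000011
Gen 14 (rule 129): 00011000

Answer: none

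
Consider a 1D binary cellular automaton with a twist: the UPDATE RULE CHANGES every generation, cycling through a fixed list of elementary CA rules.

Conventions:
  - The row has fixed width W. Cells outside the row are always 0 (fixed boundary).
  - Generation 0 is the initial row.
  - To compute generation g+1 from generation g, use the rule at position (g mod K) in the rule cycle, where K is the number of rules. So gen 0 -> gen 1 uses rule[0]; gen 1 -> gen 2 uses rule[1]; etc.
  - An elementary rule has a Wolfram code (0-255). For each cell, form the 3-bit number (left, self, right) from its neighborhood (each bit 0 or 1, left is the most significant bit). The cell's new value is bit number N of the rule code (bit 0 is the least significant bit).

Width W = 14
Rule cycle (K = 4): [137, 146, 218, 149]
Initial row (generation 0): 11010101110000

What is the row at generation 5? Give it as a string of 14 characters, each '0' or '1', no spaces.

Answer: 00100000100000

Derivation:
Gen 0: 11010101110000
Gen 1 (rule 137): 10000001100111
Gen 2 (rule 146): 01000010011010
Gen 3 (rule 218): 10100101111001
Gen 4 (rule 149): 10110100110101
Gen 5 (rule 137): 00100000100000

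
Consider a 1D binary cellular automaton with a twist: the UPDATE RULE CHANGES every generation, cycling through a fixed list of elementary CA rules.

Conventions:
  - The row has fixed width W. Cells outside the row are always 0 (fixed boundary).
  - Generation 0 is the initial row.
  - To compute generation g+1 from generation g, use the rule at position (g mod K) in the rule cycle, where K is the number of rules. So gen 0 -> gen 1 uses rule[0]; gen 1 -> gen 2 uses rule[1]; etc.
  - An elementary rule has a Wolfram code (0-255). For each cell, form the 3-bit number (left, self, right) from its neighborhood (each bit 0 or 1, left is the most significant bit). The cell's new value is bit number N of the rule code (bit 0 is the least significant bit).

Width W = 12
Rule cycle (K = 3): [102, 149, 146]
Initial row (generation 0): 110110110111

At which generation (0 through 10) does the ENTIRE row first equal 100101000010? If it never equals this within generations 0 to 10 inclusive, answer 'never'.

Gen 0: 110110110111
Gen 1 (rule 102): 011011011001
Gen 2 (rule 149): 000000000101
Gen 3 (rule 146): 000000001000
Gen 4 (rule 102): 000000011000
Gen 5 (rule 149): 111111000111
Gen 6 (rule 146): 011110101010
Gen 7 (rule 102): 100011111110
Gen 8 (rule 149): 111001111101
Gen 9 (rule 146): 010110111000
Gen 10 (rule 102): 111011001000

Answer: never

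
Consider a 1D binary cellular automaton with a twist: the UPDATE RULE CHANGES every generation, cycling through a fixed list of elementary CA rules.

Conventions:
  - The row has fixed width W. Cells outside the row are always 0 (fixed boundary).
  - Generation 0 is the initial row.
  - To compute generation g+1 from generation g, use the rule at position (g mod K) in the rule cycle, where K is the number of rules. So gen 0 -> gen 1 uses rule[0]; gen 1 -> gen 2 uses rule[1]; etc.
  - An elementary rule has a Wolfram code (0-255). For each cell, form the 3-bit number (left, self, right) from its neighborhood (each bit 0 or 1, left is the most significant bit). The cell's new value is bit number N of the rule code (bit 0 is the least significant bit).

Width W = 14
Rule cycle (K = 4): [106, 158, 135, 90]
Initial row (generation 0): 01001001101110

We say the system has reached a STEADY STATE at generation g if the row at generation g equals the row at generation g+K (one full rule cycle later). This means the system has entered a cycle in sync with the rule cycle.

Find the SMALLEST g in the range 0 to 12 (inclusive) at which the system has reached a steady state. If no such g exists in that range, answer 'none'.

Gen 0: 01001001101110
Gen 1 (rule 106): 10010011111010
Gen 2 (rule 158): 11111111110011
Gen 3 (rule 135): 01111111100100
Gen 4 (rule 90): 11000000111010
Gen 5 (rule 106): 11000001101100
Gen 6 (rule 158): 10100011001010
Gen 7 (rule 135): 10101100011010
Gen 8 (rule 90): 00001110111001
Gen 9 (rule 106): 00011011101010
Gen 10 (rule 158): 00110011001011
Gen 11 (rule 135): 11000100011000
Gen 12 (rule 90): 11101010111100
Gen 13 (rule 106): 10110101100100
Gen 14 (rule 158): 10100101011110
Gen 15 (rule 135): 10101101001100
Gen 16 (rule 90): 00001100111110

Answer: none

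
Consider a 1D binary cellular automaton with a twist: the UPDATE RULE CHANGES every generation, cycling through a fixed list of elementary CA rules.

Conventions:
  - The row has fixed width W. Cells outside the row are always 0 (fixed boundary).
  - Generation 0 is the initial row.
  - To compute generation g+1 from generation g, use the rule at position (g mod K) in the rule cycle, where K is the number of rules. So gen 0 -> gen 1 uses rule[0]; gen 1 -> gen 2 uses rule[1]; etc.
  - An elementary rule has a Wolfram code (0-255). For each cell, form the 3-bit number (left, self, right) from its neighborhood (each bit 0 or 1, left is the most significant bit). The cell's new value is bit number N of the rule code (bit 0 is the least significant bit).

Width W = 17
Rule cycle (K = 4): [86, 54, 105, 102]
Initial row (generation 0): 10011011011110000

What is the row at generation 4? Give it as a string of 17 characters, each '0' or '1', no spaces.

Gen 0: 10011011011110000
Gen 1 (rule 86): 11101001000011000
Gen 2 (rule 54): 00011111100100100
Gen 3 (rule 105): 11010000100000001
Gen 4 (rule 102): 01110001100000011

Answer: 01110001100000011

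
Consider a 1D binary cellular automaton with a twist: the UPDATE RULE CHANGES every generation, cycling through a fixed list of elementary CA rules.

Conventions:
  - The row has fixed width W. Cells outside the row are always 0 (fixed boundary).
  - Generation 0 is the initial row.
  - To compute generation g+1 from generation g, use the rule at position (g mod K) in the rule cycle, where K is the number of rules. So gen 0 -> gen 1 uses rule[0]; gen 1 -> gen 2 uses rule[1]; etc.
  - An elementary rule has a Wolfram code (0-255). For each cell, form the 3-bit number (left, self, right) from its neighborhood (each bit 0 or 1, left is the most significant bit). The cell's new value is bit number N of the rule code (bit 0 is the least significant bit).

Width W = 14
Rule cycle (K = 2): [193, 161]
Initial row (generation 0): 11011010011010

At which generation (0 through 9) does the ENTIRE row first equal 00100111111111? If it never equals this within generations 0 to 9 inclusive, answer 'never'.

Answer: 9

Derivation:
Gen 0: 11011010011010
Gen 1 (rule 193): 01001000001000
Gen 2 (rule 161): 00000011100011
Gen 3 (rule 193): 11111001101001
Gen 4 (rule 161): 01110000010000
Gen 5 (rule 193): 00110111000111
Gen 6 (rule 161): 10001010010010
Gen 7 (rule 193): 00100000000000
Gen 8 (rule 161): 10001111111111
Gen 9 (rule 193): 00100111111111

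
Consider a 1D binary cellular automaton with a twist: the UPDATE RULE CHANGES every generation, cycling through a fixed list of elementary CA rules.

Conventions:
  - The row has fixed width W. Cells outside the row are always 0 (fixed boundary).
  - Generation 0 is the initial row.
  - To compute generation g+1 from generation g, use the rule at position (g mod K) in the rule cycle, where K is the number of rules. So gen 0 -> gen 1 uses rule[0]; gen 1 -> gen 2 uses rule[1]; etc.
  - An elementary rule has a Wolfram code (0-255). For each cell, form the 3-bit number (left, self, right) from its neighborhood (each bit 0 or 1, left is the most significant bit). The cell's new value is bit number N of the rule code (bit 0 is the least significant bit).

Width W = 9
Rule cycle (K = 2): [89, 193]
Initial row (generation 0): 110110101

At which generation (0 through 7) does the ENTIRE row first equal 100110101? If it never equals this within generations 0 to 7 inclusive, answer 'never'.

Gen 0: 110110101
Gen 1 (rule 89): 110110000
Gen 2 (rule 193): 010010111
Gen 3 (rule 89): 001000101
Gen 4 (rule 193): 100010000
Gen 5 (rule 89): 011001111
Gen 6 (rule 193): 001000111
Gen 7 (rule 89): 100110101

Answer: 7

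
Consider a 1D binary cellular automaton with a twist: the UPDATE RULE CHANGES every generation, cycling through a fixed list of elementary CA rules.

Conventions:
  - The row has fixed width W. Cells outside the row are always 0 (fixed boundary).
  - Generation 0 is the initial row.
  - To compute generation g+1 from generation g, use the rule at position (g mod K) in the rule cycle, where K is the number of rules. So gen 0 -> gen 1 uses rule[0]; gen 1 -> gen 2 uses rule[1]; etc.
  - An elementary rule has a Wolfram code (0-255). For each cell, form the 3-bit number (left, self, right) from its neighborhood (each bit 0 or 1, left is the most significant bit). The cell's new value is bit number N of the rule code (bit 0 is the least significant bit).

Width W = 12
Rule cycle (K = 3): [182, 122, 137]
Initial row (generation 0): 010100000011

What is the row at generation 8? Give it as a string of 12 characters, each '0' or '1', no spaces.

Answer: 100000011111

Derivation:
Gen 0: 010100000011
Gen 1 (rule 182): 111110000100
Gen 2 (rule 122): 100011001010
Gen 3 (rule 137): 001010000000
Gen 4 (rule 182): 011111000000
Gen 5 (rule 122): 110001100000
Gen 6 (rule 137): 100101001111
Gen 7 (rule 182): 111111110110
Gen 8 (rule 122): 100000011111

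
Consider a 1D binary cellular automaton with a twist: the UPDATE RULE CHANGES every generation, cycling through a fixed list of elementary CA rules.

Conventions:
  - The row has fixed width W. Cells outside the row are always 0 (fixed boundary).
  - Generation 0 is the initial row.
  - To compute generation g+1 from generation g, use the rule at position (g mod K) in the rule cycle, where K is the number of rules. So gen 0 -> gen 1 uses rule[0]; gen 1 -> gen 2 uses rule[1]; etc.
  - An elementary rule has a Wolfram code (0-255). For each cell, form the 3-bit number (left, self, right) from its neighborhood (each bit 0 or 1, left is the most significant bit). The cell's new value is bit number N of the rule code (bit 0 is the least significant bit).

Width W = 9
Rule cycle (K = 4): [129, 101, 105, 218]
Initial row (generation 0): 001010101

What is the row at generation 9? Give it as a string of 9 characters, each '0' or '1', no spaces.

Gen 0: 001010101
Gen 1 (rule 129): 100000000
Gen 2 (rule 101): 101111111
Gen 3 (rule 105): 011000001
Gen 4 (rule 218): 111100010
Gen 5 (rule 129): 011001000
Gen 6 (rule 101): 001001011
Gen 7 (rule 105): 100000111
Gen 8 (rule 218): 010001111
Gen 9 (rule 129): 000100110

Answer: 000100110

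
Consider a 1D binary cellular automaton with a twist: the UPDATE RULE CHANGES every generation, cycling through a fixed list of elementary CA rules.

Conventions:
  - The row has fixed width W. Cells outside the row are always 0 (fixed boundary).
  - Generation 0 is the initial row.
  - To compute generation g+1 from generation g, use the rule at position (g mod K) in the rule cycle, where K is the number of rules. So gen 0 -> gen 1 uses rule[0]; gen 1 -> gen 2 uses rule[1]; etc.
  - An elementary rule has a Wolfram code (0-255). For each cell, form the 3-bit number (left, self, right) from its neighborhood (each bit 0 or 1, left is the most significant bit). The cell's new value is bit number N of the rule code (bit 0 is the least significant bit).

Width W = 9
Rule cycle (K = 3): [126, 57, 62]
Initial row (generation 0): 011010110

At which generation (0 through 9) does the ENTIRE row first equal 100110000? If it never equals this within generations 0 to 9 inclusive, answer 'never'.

Answer: 7

Derivation:
Gen 0: 011010110
Gen 1 (rule 126): 111111111
Gen 2 (rule 57): 100000000
Gen 3 (rule 62): 110000000
Gen 4 (rule 126): 111000000
Gen 5 (rule 57): 100111111
Gen 6 (rule 62): 111100000
Gen 7 (rule 126): 100110000
Gen 8 (rule 57): 010101111
Gen 9 (rule 62): 111111000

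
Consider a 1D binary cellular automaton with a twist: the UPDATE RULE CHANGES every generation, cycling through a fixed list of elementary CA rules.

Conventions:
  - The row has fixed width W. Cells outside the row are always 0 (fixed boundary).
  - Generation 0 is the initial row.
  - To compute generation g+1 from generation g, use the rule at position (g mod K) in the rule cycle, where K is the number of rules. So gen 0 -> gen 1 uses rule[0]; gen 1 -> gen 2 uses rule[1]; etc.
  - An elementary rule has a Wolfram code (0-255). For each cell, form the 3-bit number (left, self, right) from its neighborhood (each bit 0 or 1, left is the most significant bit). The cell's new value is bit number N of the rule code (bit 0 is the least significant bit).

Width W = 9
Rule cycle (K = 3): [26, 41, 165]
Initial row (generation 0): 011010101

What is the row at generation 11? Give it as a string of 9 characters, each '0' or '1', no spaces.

Answer: 001110001

Derivation:
Gen 0: 011010101
Gen 1 (rule 26): 110000000
Gen 2 (rule 41): 100111111
Gen 3 (rule 165): 100011110
Gen 4 (rule 26): 010110001
Gen 5 (rule 41): 001100100
Gen 6 (rule 165): 100000101
Gen 7 (rule 26): 010001000
Gen 8 (rule 41): 000100011
Gen 9 (rule 165): 110101000
Gen 10 (rule 26): 100000100
Gen 11 (rule 41): 001110001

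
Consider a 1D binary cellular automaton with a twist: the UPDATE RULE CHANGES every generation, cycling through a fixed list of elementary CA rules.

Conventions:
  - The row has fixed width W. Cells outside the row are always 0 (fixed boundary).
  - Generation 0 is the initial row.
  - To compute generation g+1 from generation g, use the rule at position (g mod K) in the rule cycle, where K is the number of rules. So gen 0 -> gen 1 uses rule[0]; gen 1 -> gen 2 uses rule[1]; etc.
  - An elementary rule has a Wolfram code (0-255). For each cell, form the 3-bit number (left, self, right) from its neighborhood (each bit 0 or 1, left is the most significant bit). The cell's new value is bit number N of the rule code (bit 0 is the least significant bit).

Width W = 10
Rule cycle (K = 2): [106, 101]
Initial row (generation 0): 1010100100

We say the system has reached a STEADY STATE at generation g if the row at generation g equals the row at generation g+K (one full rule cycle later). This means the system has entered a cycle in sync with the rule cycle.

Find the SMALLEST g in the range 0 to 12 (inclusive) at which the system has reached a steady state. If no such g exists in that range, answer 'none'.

Gen 0: 1010100100
Gen 1 (rule 106): 0101001000
Gen 2 (rule 101): 0111001011
Gen 3 (rule 106): 1101010111
Gen 4 (rule 101): 0111111001
Gen 5 (rule 106): 1100001010
Gen 6 (rule 101): 0101101110
Gen 7 (rule 106): 1011111010
Gen 8 (rule 101): 1100001110
Gen 9 (rule 106): 1100011010
Gen 10 (rule 101): 0101001110
Gen 11 (rule 106): 1010011010
Gen 12 (rule 101): 1110001110
Gen 13 (rule 106): 1010011010
Gen 14 (rule 101): 1110001110

Answer: 11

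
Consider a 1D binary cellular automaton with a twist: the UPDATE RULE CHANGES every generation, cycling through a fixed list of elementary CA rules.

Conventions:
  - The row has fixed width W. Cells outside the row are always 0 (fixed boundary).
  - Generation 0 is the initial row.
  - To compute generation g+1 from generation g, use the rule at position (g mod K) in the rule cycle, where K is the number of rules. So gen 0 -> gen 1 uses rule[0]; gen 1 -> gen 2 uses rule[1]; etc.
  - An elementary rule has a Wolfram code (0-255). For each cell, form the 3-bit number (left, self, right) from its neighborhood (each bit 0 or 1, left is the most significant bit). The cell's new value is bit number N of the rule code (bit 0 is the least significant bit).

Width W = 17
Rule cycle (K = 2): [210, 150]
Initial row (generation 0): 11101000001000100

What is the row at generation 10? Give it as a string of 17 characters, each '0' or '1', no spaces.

Answer: 00100110000111001

Derivation:
Gen 0: 11101000001000100
Gen 1 (rule 210): 01100100010101010
Gen 2 (rule 150): 10011110110101011
Gen 3 (rule 210): 01101110010000001
Gen 4 (rule 150): 10000101111000011
Gen 5 (rule 210): 01001000111100101
Gen 6 (rule 150): 11111101011011101
Gen 7 (rule 210): 01111100001001100
Gen 8 (rule 150): 10111010011110010
Gen 9 (rule 210): 00011001101111101
Gen 10 (rule 150): 00100110000111001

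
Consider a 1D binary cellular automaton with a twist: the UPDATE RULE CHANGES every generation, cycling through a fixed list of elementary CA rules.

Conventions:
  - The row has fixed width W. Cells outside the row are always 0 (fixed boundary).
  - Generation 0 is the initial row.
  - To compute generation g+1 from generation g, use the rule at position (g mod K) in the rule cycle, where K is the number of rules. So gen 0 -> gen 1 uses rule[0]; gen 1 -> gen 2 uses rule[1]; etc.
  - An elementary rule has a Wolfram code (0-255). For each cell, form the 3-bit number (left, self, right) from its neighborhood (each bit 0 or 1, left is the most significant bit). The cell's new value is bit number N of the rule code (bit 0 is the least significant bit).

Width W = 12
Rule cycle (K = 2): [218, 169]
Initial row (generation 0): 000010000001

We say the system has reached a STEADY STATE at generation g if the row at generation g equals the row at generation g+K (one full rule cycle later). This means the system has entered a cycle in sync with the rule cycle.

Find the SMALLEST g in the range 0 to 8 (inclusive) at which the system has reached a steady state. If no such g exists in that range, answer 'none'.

Gen 0: 000010000001
Gen 1 (rule 218): 000101000010
Gen 2 (rule 169): 110010011000
Gen 3 (rule 218): 111101111100
Gen 4 (rule 169): 111011111001
Gen 5 (rule 218): 111011111110
Gen 6 (rule 169): 110111111100
Gen 7 (rule 218): 110111111110
Gen 8 (rule 169): 101111111100
Gen 9 (rule 218): 001111111110
Gen 10 (rule 169): 101111111100

Answer: 8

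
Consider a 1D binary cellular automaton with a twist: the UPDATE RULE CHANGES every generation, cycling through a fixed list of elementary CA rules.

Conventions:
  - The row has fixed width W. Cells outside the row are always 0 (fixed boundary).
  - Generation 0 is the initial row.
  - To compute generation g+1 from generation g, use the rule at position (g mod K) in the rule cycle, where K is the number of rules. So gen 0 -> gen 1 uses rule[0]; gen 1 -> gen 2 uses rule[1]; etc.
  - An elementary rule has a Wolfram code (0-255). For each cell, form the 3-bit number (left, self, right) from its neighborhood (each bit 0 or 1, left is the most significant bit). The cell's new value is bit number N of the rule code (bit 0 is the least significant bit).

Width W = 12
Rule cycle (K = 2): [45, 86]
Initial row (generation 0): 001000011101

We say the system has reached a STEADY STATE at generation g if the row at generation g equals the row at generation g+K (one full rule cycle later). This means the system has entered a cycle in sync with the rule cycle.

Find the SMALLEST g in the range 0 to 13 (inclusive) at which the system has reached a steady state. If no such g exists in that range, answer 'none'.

Answer: none

Derivation:
Gen 0: 001000011101
Gen 1 (rule 45): 101011010011
Gen 2 (rule 86): 101001011101
Gen 3 (rule 45): 111001110011
Gen 4 (rule 86): 001110011101
Gen 5 (rule 45): 101000010011
Gen 6 (rule 86): 101100111101
Gen 7 (rule 45): 111000100011
Gen 8 (rule 86): 001101110101
Gen 9 (rule 45): 101011001111
Gen 10 (rule 86): 101001110001
Gen 11 (rule 45): 111001000101
Gen 12 (rule 86): 001111101101
Gen 13 (rule 45): 101000011011
Gen 14 (rule 86): 101100101001
Gen 15 (rule 45): 111000111001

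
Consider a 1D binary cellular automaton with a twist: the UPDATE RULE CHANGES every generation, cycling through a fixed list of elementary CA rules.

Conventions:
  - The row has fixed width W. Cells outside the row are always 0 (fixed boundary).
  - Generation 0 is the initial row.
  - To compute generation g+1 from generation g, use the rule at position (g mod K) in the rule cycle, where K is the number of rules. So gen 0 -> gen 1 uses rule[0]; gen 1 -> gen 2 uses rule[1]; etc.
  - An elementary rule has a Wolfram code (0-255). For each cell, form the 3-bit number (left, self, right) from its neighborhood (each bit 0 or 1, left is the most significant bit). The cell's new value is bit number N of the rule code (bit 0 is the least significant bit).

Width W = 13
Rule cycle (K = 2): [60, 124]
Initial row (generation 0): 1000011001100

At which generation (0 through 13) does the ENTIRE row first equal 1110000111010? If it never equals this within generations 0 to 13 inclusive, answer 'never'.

Answer: never

Derivation:
Gen 0: 1000011001100
Gen 1 (rule 60): 1100010101010
Gen 2 (rule 124): 1110011111111
Gen 3 (rule 60): 1001010000000
Gen 4 (rule 124): 1101111000000
Gen 5 (rule 60): 1011000100000
Gen 6 (rule 124): 1111100110000
Gen 7 (rule 60): 1000010101000
Gen 8 (rule 124): 1100011111100
Gen 9 (rule 60): 1010010000010
Gen 10 (rule 124): 1111011000011
Gen 11 (rule 60): 1000110100010
Gen 12 (rule 124): 1100111110011
Gen 13 (rule 60): 1010100001010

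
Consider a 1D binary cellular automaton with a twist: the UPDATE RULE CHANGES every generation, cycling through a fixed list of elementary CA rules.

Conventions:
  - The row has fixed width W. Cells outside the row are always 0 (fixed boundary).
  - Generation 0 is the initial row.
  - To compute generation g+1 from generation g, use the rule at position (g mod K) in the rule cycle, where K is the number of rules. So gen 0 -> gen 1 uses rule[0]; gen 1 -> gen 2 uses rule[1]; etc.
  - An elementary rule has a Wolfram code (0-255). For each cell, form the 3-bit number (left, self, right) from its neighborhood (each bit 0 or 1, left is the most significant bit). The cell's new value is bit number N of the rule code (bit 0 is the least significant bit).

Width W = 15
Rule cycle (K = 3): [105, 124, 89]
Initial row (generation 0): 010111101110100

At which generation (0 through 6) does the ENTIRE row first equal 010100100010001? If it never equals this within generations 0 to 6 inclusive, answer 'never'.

Gen 0: 010111101110100
Gen 1 (rule 105): 001100111011001
Gen 2 (rule 124): 001110101111101
Gen 3 (rule 89): 101010001000100
Gen 4 (rule 105): 010100100010001
Gen 5 (rule 124): 011110110011001
Gen 6 (rule 89): 010010111011100

Answer: 4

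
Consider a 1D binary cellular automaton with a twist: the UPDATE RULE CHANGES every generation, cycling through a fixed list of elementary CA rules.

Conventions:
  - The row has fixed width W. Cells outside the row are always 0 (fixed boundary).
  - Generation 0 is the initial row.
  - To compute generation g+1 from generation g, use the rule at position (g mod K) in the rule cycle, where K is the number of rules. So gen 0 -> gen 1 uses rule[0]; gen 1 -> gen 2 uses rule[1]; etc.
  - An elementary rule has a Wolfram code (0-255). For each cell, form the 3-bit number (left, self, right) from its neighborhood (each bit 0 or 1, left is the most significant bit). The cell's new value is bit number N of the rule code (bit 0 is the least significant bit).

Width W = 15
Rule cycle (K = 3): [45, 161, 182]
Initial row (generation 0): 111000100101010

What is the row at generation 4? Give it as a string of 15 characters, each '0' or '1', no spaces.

Gen 0: 111000100101010
Gen 1 (rule 45): 100010100111110
Gen 2 (rule 161): 001001000011100
Gen 3 (rule 182): 011111100101010
Gen 4 (rule 45): 010000000111110

Answer: 010000000111110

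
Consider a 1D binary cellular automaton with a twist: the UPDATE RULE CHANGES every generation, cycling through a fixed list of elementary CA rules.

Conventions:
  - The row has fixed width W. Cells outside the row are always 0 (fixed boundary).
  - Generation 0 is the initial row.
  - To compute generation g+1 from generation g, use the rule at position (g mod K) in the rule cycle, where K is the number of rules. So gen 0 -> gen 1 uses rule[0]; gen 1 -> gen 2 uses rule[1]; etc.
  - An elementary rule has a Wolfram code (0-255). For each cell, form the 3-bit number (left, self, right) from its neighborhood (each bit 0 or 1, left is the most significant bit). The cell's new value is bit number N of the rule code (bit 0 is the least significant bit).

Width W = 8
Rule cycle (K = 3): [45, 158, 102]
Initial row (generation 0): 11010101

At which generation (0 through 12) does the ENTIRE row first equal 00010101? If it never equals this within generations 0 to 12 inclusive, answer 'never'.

Gen 0: 11010101
Gen 1 (rule 45): 10111111
Gen 2 (rule 158): 10111110
Gen 3 (rule 102): 11000010
Gen 4 (rule 45): 10011010
Gen 5 (rule 158): 11110011
Gen 6 (rule 102): 00010101
Gen 7 (rule 45): 11011111
Gen 8 (rule 158): 10011110
Gen 9 (rule 102): 10100010
Gen 10 (rule 45): 11101010
Gen 11 (rule 158): 11001011
Gen 12 (rule 102): 01011101

Answer: 6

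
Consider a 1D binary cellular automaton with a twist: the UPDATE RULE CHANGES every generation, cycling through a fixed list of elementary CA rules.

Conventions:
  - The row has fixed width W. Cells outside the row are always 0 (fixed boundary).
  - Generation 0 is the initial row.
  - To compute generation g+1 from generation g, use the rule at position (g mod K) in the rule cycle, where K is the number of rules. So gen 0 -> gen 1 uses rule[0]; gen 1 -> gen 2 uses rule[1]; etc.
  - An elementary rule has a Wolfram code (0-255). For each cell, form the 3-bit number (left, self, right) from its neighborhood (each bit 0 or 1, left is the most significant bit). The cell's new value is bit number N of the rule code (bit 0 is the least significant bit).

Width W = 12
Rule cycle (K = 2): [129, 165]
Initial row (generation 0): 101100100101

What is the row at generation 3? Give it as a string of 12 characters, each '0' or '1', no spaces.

Answer: 011111111110

Derivation:
Gen 0: 101100100101
Gen 1 (rule 129): 000000000000
Gen 2 (rule 165): 111111111111
Gen 3 (rule 129): 011111111110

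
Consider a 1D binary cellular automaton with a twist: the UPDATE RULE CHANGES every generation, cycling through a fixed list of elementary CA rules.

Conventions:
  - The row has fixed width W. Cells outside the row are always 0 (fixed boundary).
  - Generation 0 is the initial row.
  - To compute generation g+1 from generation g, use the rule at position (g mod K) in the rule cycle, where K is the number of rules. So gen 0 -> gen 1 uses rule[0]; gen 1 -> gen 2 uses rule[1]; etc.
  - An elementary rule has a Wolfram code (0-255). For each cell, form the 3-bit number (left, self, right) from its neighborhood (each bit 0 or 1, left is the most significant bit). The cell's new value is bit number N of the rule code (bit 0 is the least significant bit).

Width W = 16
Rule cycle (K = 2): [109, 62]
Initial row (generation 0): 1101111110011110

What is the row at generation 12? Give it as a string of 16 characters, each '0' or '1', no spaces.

Answer: 1111111111011011

Derivation:
Gen 0: 1101111110011110
Gen 1 (rule 109): 1111000010010010
Gen 2 (rule 62): 1000100111111111
Gen 3 (rule 109): 1010100100000001
Gen 4 (rule 62): 1111111110000011
Gen 5 (rule 109): 1000000010111011
Gen 6 (rule 62): 1100000111100110
Gen 7 (rule 109): 1101110100100110
Gen 8 (rule 62): 1011001111111101
Gen 9 (rule 109): 1111001000000111
Gen 10 (rule 62): 1000111100001100
Gen 11 (rule 109): 1010100101101101
Gen 12 (rule 62): 1111111111011011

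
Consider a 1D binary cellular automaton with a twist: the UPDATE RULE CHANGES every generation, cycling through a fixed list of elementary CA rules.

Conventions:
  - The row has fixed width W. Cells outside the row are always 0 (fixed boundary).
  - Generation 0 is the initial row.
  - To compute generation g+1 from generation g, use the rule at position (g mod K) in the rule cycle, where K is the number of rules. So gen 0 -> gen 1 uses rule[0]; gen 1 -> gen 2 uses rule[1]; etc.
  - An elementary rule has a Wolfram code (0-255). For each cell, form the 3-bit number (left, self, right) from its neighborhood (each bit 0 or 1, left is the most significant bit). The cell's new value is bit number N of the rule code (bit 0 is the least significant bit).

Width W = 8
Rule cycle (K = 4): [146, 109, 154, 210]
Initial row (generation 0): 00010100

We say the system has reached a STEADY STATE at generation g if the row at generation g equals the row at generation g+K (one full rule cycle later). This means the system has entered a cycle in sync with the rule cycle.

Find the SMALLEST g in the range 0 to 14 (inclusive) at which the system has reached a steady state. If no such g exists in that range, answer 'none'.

Answer: 6

Derivation:
Gen 0: 00010100
Gen 1 (rule 146): 00100010
Gen 2 (rule 109): 10101010
Gen 3 (rule 154): 00000001
Gen 4 (rule 210): 00000010
Gen 5 (rule 146): 00000101
Gen 6 (rule 109): 11110111
Gen 7 (rule 154): 11100110
Gen 8 (rule 210): 01111011
Gen 9 (rule 146): 10110000
Gen 10 (rule 109): 11110111
Gen 11 (rule 154): 11100110
Gen 12 (rule 210): 01111011
Gen 13 (rule 146): 10110000
Gen 14 (rule 109): 11110111
Gen 15 (rule 154): 11100110
Gen 16 (rule 210): 01111011
Gen 17 (rule 146): 10110000
Gen 18 (rule 109): 11110111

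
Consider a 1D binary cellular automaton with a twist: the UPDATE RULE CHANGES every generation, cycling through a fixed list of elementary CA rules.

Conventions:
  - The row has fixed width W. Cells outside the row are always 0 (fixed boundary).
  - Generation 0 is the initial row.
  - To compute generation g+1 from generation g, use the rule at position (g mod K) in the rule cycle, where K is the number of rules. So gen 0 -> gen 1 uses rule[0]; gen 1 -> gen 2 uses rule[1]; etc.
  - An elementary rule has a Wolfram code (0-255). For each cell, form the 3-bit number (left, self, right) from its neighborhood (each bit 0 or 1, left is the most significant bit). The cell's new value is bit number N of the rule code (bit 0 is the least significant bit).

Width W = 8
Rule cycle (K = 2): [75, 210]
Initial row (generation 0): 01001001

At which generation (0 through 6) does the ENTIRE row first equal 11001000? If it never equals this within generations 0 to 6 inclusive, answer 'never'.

Answer: never

Derivation:
Gen 0: 01001001
Gen 1 (rule 75): 10010010
Gen 2 (rule 210): 01101101
Gen 3 (rule 75): 11101100
Gen 4 (rule 210): 01100110
Gen 5 (rule 75): 11101110
Gen 6 (rule 210): 01100111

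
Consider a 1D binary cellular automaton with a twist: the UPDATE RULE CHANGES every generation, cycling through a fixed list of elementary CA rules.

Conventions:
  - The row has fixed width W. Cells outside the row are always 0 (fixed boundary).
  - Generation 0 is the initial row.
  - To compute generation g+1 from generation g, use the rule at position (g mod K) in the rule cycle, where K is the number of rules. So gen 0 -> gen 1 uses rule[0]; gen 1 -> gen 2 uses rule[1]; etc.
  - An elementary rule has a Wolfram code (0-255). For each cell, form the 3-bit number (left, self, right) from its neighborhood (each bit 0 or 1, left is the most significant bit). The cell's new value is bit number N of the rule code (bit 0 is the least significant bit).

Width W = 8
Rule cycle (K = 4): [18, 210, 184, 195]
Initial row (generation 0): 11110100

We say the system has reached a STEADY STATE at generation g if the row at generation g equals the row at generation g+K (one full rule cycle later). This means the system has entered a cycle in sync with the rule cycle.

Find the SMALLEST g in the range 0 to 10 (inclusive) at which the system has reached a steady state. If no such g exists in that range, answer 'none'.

Gen 0: 11110100
Gen 1 (rule 18): 00000010
Gen 2 (rule 210): 00000101
Gen 3 (rule 184): 00000010
Gen 4 (rule 195): 11111100
Gen 5 (rule 18): 00000010
Gen 6 (rule 210): 00000101
Gen 7 (rule 184): 00000010
Gen 8 (rule 195): 11111100
Gen 9 (rule 18): 00000010
Gen 10 (rule 210): 00000101
Gen 11 (rule 184): 00000010
Gen 12 (rule 195): 11111100
Gen 13 (rule 18): 00000010
Gen 14 (rule 210): 00000101

Answer: 1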